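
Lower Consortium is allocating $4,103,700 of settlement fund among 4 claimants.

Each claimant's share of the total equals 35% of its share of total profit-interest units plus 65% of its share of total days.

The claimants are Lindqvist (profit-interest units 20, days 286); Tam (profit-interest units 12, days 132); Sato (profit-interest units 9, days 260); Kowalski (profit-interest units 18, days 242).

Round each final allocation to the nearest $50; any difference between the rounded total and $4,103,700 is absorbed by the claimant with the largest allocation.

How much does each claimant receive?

Lindqvist: $1,316,050; Tam: $674,850; Sato: $972,950; Kowalski: $1,139,850

Totals — profit-interest units 59, days 920.
Combined weights (35% profit-interest units + 65% days): Lindqvist 0.3207; Tam 0.1644; Sato 0.2371; Kowalski 0.2778.
Proportional shares: Lindqvist 1,316,094.69; Tam 674,842.43; Sato 972,927.70; Kowalski 1,139,835.18.
After rounding ($50): Lindqvist $1,316,100; Tam $674,850; Sato $972,950; Kowalski $1,139,850. Sum = $4,103,750.
Difference $4,103,700 − $4,103,750 = −$50 applied to largest allocation (Lindqvist): Lindqvist becomes $1,316,050.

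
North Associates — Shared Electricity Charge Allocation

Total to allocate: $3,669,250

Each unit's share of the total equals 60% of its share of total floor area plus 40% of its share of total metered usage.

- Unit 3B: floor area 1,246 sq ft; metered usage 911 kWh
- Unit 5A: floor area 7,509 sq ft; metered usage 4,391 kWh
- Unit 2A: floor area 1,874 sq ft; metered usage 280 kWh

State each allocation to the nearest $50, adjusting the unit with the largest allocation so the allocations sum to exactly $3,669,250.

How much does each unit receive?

Unit 3B: $497,600 · Unit 5A: $2,709,850 · Unit 2A: $461,800

Floor area total 10,629; metered usage total 5,582.
Combined weights (60% floor area + 40% metered usage): Unit 3B 0.1356; Unit 5A 0.7385; Unit 2A 0.1259.
Pro-rata amounts: Unit 3B 497,613.17; Unit 5A 2,709,859.70; Unit 2A 461,777.13.
At nearest $50: Unit 3B $497,600; Unit 5A $2,709,850; Unit 2A $461,800. Sum = $3,669,250.
Sum already equals the total — no adjustment.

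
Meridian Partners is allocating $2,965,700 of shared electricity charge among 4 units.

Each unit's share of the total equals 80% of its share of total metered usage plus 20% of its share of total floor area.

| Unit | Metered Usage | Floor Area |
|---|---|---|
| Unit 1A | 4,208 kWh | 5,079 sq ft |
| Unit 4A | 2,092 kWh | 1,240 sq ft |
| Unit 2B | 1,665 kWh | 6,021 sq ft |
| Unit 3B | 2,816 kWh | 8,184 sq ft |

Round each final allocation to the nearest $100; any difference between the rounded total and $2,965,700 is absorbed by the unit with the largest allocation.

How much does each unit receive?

Metered usage total 10,781; floor area total 20,524.
Composite weights (80% metered usage + 20% floor area): Unit 1A 0.3617; Unit 4A 0.1673; Unit 2B 0.1822; Unit 3B 0.2887.
Proportional shares: Unit 1A 1,072,831.04; Unit 4A 496,219.38; Unit 2B 540,420.13; Unit 3B 856,229.45.
After rounding ($100): Unit 1A $1,072,800; Unit 4A $496,200; Unit 2B $540,400; Unit 3B $856,200. Sum = $2,965,600.
Difference $2,965,700 − $2,965,600 = +$100 applied to largest allocation (Unit 1A): Unit 1A becomes $1,072,900.

Unit 1A: $1,072,900 · Unit 4A: $496,200 · Unit 2B: $540,400 · Unit 3B: $856,200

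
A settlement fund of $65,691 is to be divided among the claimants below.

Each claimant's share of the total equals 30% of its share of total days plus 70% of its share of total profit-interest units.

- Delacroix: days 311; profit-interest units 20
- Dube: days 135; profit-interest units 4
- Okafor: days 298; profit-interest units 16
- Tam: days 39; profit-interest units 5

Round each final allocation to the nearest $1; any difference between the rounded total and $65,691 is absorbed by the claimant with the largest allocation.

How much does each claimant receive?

Totals — days 783, profit-interest units 45.
Composite weights (30% days + 70% profit-interest units): Delacroix 0.4303; Dube 0.1139; Okafor 0.3631; Tam 0.0927.
Pro-rata amounts: Delacroix 28,264.75; Dube 7,485.25; Okafor 23,850.11; Tam 6,090.89.
At nearest $1: Delacroix $28,265; Dube $7,485; Okafor $23,850; Tam $6,091. Sum = $65,691.
No rounding difference to absorb.

Delacroix: $28,265; Dube: $7,485; Okafor: $23,850; Tam: $6,091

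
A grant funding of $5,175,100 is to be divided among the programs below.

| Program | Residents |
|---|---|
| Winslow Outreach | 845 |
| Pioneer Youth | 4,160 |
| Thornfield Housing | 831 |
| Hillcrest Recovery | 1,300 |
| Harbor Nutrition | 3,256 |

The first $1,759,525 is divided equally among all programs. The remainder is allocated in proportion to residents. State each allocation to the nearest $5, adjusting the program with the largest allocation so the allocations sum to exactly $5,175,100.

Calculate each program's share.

Winslow Outreach: $629,635 | Pioneer Youth: $1,719,185 | Thornfield Housing: $625,035 | Hillcrest Recovery: $779,180 | Harbor Nutrition: $1,422,065

Equal tier: $1,759,525 ÷ 5 = $351,905 apiece.
Remainder $3,415,575 by residents (total 10,392): Winslow Outreach 277,729.11 → $277,730; Pioneer Youth 1,367,281.76 → $1,367,280; Thornfield Housing 273,127.68 → $273,130; Hillcrest Recovery 427,275.55 → $427,275; Harbor Nutrition 1,070,160.91 → $1,070,160.
Totals: Winslow Outreach $351,905 + $277,730 = $629,635; Pioneer Youth $351,905 + $1,367,280 = $1,719,185; Thornfield Housing $351,905 + $273,130 = $625,035; Hillcrest Recovery $351,905 + $427,275 = $779,180; Harbor Nutrition $351,905 + $1,070,160 = $1,422,065.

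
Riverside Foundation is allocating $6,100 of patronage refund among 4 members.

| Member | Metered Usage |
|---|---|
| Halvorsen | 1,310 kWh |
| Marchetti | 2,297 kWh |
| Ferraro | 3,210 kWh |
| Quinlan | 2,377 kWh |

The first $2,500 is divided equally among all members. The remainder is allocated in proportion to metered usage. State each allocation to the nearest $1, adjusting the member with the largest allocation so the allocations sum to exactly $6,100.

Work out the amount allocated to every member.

Halvorsen: $1,138 · Marchetti: $1,524 · Ferraro: $1,882 · Quinlan: $1,556

$2,500 shared equally gives $625 per member.
Remainder $3,600 by metered usage (total 9,194): Halvorsen 512.94 → $513; Marchetti 899.41 → $899; Ferraro 1,256.91 → $1,257; Quinlan 930.74 → $931.
Totals: Halvorsen $625 + $513 = $1,138; Marchetti $625 + $899 = $1,524; Ferraro $625 + $1,257 = $1,882; Quinlan $625 + $931 = $1,556.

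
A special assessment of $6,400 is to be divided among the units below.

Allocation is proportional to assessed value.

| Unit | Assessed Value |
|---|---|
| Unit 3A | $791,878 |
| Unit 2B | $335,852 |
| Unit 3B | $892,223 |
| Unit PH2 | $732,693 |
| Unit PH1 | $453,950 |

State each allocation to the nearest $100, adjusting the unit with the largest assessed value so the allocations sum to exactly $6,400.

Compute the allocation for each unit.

Combined assessed value = 791,878 + 335,852 + 892,223 + 732,693 + 453,950 = 3,206,596.
Raw shares: Unit 3A 1,580.50; Unit 2B 670.32; Unit 3B 1,780.78; Unit PH2 1,462.37; Unit PH1 906.03.
Rounded to nearest $100: Unit 3A $1,600; Unit 2B $700; Unit 3B $1,800; Unit PH2 $1,500; Unit PH1 $900. Sum = $6,500.
Difference $6,400 − $6,500 = −$100 applied to largest assessed value (Unit 3B): Unit 3B becomes $1,700.

Unit 3A: $1,600; Unit 2B: $700; Unit 3B: $1,700; Unit PH2: $1,500; Unit PH1: $900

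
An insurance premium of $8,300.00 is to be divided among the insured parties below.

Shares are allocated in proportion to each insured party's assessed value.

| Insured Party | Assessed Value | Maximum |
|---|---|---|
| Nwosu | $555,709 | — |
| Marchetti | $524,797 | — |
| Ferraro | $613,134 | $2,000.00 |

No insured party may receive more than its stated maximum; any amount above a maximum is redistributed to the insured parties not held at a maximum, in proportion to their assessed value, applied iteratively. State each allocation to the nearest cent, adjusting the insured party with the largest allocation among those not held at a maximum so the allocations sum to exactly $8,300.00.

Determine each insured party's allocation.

Total assessed value = 1,693,640.
Proportional shares (ignoring caps): Nwosu 2,723.3560; Marchetti 2,571.8660; Ferraro 3,004.7780.
Cap binds for Ferraro ($2,000.00); residual $6,300.00 reallocated over remaining assessed value 1,080,506.
Remaining shares: Nwosu 3,240.1178 → $3,240.12; Marchetti 3,059.8822 → $3,059.88.

Nwosu: $3,240.12; Marchetti: $3,059.88; Ferraro: $2,000.00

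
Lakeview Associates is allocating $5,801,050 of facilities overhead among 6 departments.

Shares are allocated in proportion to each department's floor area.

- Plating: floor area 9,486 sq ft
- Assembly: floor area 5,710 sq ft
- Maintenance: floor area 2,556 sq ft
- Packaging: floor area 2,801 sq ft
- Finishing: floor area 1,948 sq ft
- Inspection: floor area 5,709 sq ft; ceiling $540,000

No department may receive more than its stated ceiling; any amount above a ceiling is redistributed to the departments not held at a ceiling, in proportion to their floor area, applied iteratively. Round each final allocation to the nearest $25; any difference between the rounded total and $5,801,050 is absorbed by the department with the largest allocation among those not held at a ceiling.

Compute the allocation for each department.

Plating: $2,217,950 · Assembly: $1,335,075 · Maintenance: $597,625 · Packaging: $654,925 · Finishing: $455,475 · Inspection: $540,000

Total floor area = 28,210.
Unconstrained shares: Plating 1,950,682.75; Assembly 1,174,193.39; Maintenance 525,610.91; Packaging 575,992.24; Finishing 400,582.96; Inspection 1,173,987.75.
Capped: Inspection ($540,000); remaining pool $5,261,050 reallocated over remaining floor area 22,501.
Remaining shares: Plating 2,217,960.10 → $2,217,950; Assembly 1,335,078.24 → $1,335,075; Maintenance 597,628.72 → $597,625; Packaging 654,913.16 → $654,925; Finishing 455,469.77 → $455,475.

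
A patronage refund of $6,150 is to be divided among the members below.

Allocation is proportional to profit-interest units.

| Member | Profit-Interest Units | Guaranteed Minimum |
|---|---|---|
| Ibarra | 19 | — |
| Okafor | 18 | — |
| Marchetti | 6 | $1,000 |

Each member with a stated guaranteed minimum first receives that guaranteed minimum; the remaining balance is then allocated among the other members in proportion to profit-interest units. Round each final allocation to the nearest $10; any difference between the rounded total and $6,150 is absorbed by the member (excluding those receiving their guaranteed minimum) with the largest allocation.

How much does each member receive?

Fund the minimums — Marchetti $1,000. Balance $5,150.
Balance split over remaining profit-interest units 37: Ibarra 2,644.59 → $2,640; Okafor 2,505.41 → $2,510.

Ibarra: $2,640 · Okafor: $2,510 · Marchetti: $1,000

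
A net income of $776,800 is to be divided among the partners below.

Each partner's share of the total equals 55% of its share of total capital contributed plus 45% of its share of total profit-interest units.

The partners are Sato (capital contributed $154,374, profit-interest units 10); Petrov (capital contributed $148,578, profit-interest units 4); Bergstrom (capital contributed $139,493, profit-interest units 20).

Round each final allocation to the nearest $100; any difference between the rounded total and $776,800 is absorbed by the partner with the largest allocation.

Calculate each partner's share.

Sato: $251,900; Petrov: $184,600; Bergstrom: $340,300

Totals — capital contributed 442,445, profit-interest units 34.
Combined weights (55% capital contributed + 45% profit-interest units): Sato 0.3243; Petrov 0.2376; Bergstrom 0.4381.
Pro-rata amounts: Sato 251,880.57; Petrov 184,596.70; Bergstrom 340,322.73.
Rounded to nearest $100: Sato $251,900; Petrov $184,600; Bergstrom $340,300. Sum = $776,800.
Rounded total matches; no reconciliation needed.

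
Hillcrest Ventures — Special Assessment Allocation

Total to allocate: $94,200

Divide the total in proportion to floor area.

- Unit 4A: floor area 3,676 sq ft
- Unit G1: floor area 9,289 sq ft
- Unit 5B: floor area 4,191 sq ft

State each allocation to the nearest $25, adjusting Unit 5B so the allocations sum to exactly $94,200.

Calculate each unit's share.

Combined floor area = 17,156.
Pro-rata amounts: Unit 4A 3,676/17,156 × $94,200 = 20,184.15; Unit G1 9,289/17,156 × $94,200 = 51,003.95; Unit 5B 4,191/17,156 × $94,200 = 23,011.90.
Rounded to nearest $25: Unit 4A $20,175; Unit G1 $51,000; Unit 5B $23,000. Sum = $94,175.
Difference $94,200 − $94,175 = +$25 applied to Unit 5B: Unit 5B becomes $23,025.

Unit 4A: $20,175 | Unit G1: $51,000 | Unit 5B: $23,025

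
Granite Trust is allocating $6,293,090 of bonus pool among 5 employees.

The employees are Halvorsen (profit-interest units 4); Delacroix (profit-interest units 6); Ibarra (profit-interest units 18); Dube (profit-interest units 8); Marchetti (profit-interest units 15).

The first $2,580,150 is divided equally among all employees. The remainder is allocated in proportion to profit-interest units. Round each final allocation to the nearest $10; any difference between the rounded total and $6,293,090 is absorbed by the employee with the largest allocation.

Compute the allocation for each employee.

Halvorsen: $807,240 | Delacroix: $952,850 | Ibarra: $1,826,480 | Dube: $1,098,450 | Marchetti: $1,608,070

First tranche $2,580,150 split equally: $516,030 each.
Remainder $3,712,940 by profit-interest units (total 51): Halvorsen 291,210.98 → $291,210; Delacroix 436,816.47 → $436,820; Ibarra 1,310,449.41 → $1,310,450; Dube 582,421.96 → $582,420; Marchetti 1,092,041.18 → $1,092,040.
Totals: Halvorsen $516,030 + $291,210 = $807,240; Delacroix $516,030 + $436,820 = $952,850; Ibarra $516,030 + $1,310,450 = $1,826,480; Dube $516,030 + $582,420 = $1,098,450; Marchetti $516,030 + $1,092,040 = $1,608,070.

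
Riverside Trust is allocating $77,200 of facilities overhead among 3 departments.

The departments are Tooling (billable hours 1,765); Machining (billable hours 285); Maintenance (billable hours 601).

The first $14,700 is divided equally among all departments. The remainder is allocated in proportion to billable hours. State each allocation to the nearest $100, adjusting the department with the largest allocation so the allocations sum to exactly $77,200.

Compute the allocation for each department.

$14,700 shared equally gives $4,900 per department.
Remainder $62,500 by billable hours (total 2,651): Tooling 41,611.66 → $41,600; Machining 6,719.16 → $6,700; Maintenance 14,169.18 → $14,200.
Totals: Tooling $4,900 + $41,600 = $46,500; Machining $4,900 + $6,700 = $11,600; Maintenance $4,900 + $14,200 = $19,100.

Tooling: $46,500 | Machining: $11,600 | Maintenance: $19,100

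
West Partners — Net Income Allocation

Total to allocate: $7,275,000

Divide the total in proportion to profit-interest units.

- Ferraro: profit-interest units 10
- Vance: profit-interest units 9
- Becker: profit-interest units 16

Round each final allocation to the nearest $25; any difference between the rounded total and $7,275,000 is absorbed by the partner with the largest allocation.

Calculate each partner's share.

Combined profit-interest units = 35.
Raw shares: Ferraro 10/35 × $7,275,000 = 2,078,571.43; Vance 9/35 × $7,275,000 = 1,870,714.29; Becker 16/35 × $7,275,000 = 3,325,714.29.
Rounded to nearest $25: Ferraro $2,078,575; Vance $1,870,725; Becker $3,325,725. Sum = $7,275,025.
Difference $7,275,000 − $7,275,025 = −$25 applied to largest allocation (Becker): Becker becomes $3,325,700.

Ferraro: $2,078,575 · Vance: $1,870,725 · Becker: $3,325,700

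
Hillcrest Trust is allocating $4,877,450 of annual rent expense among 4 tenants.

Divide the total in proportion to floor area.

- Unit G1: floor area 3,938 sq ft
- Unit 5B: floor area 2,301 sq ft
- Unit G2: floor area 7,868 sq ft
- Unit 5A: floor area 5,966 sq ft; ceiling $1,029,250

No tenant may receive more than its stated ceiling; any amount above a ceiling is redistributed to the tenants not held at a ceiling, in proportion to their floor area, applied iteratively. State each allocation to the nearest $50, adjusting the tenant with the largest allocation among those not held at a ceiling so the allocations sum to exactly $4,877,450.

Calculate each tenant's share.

Unit G1: $1,074,250 | Unit 5B: $627,700 | Unit G2: $2,146,250 | Unit 5A: $1,029,250

Total floor area = 20,073.
Unconstrained shares: Unit G1 956,877.30; Unit 5B 559,109.87; Unit G2 1,911,810.72; Unit 5A 1,449,652.10.
Held at cap: Unit 5A ($1,029,250); balance $3,848,200 reallocated over remaining floor area 14,107.
Redistributed shares: Unit G1 1,074,233.47 → $1,074,250; Unit 5B 627,681.87 → $627,700; Unit G2 2,146,284.65 → $2,146,300.
Rounding difference −$50 applied to Unit G2 → $2,146,250.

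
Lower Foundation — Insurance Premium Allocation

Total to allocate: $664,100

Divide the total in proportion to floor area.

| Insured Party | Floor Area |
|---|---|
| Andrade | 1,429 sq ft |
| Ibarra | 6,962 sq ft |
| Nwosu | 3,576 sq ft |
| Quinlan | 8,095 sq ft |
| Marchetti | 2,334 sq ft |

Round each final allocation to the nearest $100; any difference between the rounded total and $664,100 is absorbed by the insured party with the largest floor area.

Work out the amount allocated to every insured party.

Sum of floor area: 22,396.
Pro-rata amounts: Andrade 1,429/22,396 × $664,100 = 42,373.59; Ibarra 6,962/22,396 × $664,100 = 206,441.52; Nwosu 3,576/22,396 × $664,100 = 106,037.76; Quinlan 8,095/22,396 × $664,100 = 240,037.93; Marchetti 2,334/22,396 × $664,100 = 69,209.21.
Rounded to nearest $100: Andrade $42,400; Ibarra $206,400; Nwosu $106,000; Quinlan $240,000; Marchetti $69,200. Sum = $664,000.
Difference $664,100 − $664,000 = +$100 applied to largest floor area (Quinlan): Quinlan becomes $240,100.

Andrade: $42,400; Ibarra: $206,400; Nwosu: $106,000; Quinlan: $240,100; Marchetti: $69,200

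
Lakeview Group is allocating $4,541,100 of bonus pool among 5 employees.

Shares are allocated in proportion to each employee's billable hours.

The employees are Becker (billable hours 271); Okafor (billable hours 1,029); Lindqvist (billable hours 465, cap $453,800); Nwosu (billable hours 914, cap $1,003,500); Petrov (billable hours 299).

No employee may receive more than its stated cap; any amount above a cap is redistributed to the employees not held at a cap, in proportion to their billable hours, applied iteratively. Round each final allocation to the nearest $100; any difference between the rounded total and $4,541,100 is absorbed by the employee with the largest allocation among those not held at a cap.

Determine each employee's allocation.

Billable hours total: 2,978.
Proportional shares (ignoring caps): Becker 413,243.15; Okafor 1,569,104.06; Lindqvist 709,070.35; Nwosu 1,393,742.58; Petrov 455,939.86.
Cap binds for Lindqvist ($453,800), Nwosu ($1,003,500); balance $3,083,800 reallocated over remaining billable hours 1,599.
Shares after redistribution: Becker 522,645.28 → $522,600; Okafor 1,984,509.19 → $1,984,500; Petrov 576,645.53 → $576,600.
Rounding difference +$100 applied to Okafor → $1,984,600.

Becker: $522,600; Okafor: $1,984,600; Lindqvist: $453,800; Nwosu: $1,003,500; Petrov: $576,600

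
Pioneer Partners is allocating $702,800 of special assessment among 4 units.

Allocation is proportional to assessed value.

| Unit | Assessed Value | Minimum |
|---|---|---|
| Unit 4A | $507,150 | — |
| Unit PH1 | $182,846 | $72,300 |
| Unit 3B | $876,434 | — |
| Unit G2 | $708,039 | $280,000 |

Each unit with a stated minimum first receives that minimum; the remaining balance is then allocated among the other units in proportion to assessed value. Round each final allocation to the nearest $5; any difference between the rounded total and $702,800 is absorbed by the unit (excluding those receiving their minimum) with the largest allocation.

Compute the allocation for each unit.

Unit 4A: $128,475 | Unit PH1: $72,300 | Unit 3B: $222,025 | Unit G2: $280,000

Minimums first: Unit PH1 $72,300; Unit G2 $280,000. Residual $350,500.
Residual split over remaining assessed value 1,383,584: Unit 4A 128,475.09 → $128,475; Unit 3B 222,024.91 → $222,025.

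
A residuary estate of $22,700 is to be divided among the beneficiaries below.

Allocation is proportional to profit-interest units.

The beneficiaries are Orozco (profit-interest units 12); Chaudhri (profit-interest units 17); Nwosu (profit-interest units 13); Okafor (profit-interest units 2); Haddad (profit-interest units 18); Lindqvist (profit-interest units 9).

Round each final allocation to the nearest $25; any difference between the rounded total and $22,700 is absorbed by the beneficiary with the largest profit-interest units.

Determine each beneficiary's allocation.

Orozco: $3,825 | Chaudhri: $5,425 | Nwosu: $4,150 | Okafor: $650 | Haddad: $5,775 | Lindqvist: $2,875

Combined profit-interest units = 71.
Proportional shares: Orozco 12/71 × $22,700 = 3,836.62; Chaudhri 17/71 × $22,700 = 5,435.21; Nwosu 13/71 × $22,700 = 4,156.34; Okafor 2/71 × $22,700 = 639.44; Haddad 18/71 × $22,700 = 5,754.93; Lindqvist 9/71 × $22,700 = 2,877.46.
Rounded to nearest $25: Orozco $3,825; Chaudhri $5,425; Nwosu $4,150; Okafor $650; Haddad $5,750; Lindqvist $2,875. Sum = $22,675.
Difference $22,700 − $22,675 = +$25 applied to largest profit-interest units (Haddad): Haddad becomes $5,775.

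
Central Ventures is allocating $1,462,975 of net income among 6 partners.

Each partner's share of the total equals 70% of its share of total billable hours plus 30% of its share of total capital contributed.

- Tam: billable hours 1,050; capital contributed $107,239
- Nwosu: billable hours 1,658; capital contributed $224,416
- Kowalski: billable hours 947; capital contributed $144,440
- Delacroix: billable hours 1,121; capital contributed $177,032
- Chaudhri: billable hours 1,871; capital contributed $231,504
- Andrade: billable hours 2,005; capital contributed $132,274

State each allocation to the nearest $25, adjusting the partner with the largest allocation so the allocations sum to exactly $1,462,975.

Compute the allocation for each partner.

Tam: $170,575 · Nwosu: $293,100 · Kowalski: $174,425 · Delacroix: $209,100 · Chaudhri: $321,375 · Andrade: $294,400

Billable hours total 8,652; capital contributed total 1,016,905.
Composite weights (70% billable hours + 30% capital contributed): Tam 0.1166; Nwosu 0.2003; Kowalski 0.1192; Delacroix 0.1429; Chaudhri 0.2197; Andrade 0.2012.
Raw shares: Tam 170,565.82; Nwosu 293,104.10; Kowalski 174,430.18; Delacroix 209,092.05; Chaudhri 321,374.72; Andrade 294,408.14.
At nearest $25: Tam $170,575; Nwosu $293,100; Kowalski $174,425; Delacroix $209,100; Chaudhri $321,375; Andrade $294,400. Sum = $1,462,975.
No rounding difference to absorb.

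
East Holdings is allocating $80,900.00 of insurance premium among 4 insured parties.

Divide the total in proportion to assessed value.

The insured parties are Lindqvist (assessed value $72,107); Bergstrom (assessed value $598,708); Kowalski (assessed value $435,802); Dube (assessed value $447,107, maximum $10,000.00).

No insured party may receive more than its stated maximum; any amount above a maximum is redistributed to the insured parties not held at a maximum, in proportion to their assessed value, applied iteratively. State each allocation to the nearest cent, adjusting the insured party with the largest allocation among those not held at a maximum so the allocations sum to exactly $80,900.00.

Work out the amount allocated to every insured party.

Combined assessed value = 1,553,724.
Unconstrained shares: Lindqvist 3,754.4997; Bergstrom 31,173.7974; Kowalski 22,691.5345; Dube 23,280.1684.
Cap binds for Dube ($10,000.00); remaining pool $70,900.00 reallocated over remaining assessed value 1,106,617.
Remaining shares: Lindqvist 4,619.8335 → $4,619.83; Bergstrom 38,358.7069 → $38,358.71; Kowalski 27,921.4595 → $27,921.46.

Lindqvist: $4,619.83 | Bergstrom: $38,358.71 | Kowalski: $27,921.46 | Dube: $10,000.00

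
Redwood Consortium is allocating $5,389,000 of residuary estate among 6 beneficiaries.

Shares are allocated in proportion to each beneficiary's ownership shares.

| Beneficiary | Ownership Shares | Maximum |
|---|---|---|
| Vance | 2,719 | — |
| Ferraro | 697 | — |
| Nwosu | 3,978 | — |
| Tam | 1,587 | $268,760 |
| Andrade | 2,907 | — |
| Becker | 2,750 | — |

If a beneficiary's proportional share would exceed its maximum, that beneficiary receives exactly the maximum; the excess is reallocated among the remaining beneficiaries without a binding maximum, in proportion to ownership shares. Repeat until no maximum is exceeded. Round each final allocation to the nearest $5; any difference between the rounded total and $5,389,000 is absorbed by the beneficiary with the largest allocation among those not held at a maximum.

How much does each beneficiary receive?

Vance: $1,066,735; Ferraro: $273,450; Nwosu: $1,560,670; Tam: $268,760; Andrade: $1,140,490; Becker: $1,078,895

Sum of ownership shares: 14,638.
Pro-rata shares before constraints: Vance 1,001,003.62; Ferraro 256,601.52; Nwosu 1,464,506.22; Tam 584,256.25; Andrade 1,070,216.08; Becker 1,012,416.31.
Cap binds for Tam ($268,760); residual $5,120,240 reallocated over remaining ownership shares 13,051.
Shares after redistribution: Vance 1,066,733.01 → $1,066,735; Ferraro 273,450.87 → $273,450; Nwosu 1,560,670.81 → $1,560,670; Andrade 1,140,490.21 → $1,140,490; Becker 1,078,895.10 → $1,078,895.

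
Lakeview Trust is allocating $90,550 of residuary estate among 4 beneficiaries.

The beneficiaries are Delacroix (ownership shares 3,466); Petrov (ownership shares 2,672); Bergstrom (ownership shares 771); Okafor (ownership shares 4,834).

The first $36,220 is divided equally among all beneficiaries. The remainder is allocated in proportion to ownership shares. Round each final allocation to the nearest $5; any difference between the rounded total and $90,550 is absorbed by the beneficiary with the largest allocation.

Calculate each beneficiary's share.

Delacroix: $25,090 · Petrov: $21,415 · Bergstrom: $12,620 · Okafor: $31,425

First tranche $36,220 split equally: $9,055 each.
Remainder $54,330 by ownership shares (total 11,743): Delacroix 16,035.75 → $16,035; Petrov 12,362.24 → $12,360; Bergstrom 3,567.10 → $3,565; Okafor 22,364.92 → $22,365.
Rounding difference +$5 on remainder applied to Okafor.
Totals: Delacroix $9,055 + $16,035 = $25,090; Petrov $9,055 + $12,360 = $21,415; Bergstrom $9,055 + $3,565 = $12,620; Okafor $9,055 + $22,370 = $31,425.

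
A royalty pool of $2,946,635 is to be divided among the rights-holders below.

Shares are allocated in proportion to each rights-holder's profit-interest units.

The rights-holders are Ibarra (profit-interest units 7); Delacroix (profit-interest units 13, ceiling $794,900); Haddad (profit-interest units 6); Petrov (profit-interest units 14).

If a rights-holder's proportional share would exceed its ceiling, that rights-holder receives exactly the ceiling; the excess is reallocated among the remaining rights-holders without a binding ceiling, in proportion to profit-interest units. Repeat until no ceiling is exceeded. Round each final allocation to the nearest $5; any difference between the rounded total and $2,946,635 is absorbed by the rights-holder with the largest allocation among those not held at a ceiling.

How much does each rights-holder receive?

Ibarra: $557,855 | Delacroix: $794,900 | Haddad: $478,165 | Petrov: $1,115,715

Profit-interest units total: 40.
Pro-rata shares before constraints: Ibarra 515,661.12; Delacroix 957,656.38; Haddad 441,995.25; Petrov 1,031,322.25.
Cap binds for Delacroix ($794,900); remaining pool $2,151,735 reallocated over remaining profit-interest units 27.
Remaining shares: Ibarra 557,857.22 → $557,855; Haddad 478,163.33 → $478,165; Petrov 1,115,714.44 → $1,115,715.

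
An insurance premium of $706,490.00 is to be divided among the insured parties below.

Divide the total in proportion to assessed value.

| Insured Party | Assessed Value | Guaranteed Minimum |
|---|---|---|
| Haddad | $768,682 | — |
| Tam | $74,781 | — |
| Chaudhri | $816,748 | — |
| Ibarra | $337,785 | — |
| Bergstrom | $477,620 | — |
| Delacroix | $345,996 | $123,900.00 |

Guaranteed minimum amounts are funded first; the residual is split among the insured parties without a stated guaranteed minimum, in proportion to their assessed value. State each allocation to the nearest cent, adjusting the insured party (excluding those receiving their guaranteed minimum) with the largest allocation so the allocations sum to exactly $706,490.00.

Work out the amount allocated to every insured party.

Fund the minimums — Delacroix $123,900.00. Remaining pool $582,590.00.
Remaining pool split over remaining assessed value 2,475,616: Haddad 180,894.9556 → $180,894.96; Tam 17,598.3120 → $17,598.31; Chaudhri 192,206.3912 → $192,206.39; Ibarra 79,491.3925 → $79,491.39; Bergstrom 112,398.9487 → $112,398.95.

Haddad: $180,894.96 · Tam: $17,598.31 · Chaudhri: $192,206.39 · Ibarra: $79,491.39 · Bergstrom: $112,398.95 · Delacroix: $123,900.00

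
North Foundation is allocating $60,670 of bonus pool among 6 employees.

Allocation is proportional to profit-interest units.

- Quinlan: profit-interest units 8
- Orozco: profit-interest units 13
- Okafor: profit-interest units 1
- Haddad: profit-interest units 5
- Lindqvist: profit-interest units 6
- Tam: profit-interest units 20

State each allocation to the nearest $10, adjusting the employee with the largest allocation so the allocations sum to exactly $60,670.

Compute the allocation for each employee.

Quinlan: $9,160; Orozco: $14,880; Okafor: $1,140; Haddad: $5,720; Lindqvist: $6,870; Tam: $22,900

Combined profit-interest units = 53.
Raw shares: Quinlan 8/53 × $60,670 = 9,157.74; Orozco 13/53 × $60,670 = 14,881.32; Okafor 1/53 × $60,670 = 1,144.72; Haddad 5/53 × $60,670 = 5,723.58; Lindqvist 6/53 × $60,670 = 6,868.30; Tam 20/53 × $60,670 = 22,894.34.
After rounding ($10): Quinlan $9,160; Orozco $14,880; Okafor $1,140; Haddad $5,720; Lindqvist $6,870; Tam $22,890. Sum = $60,660.
Difference $60,670 − $60,660 = +$10 applied to largest allocation (Tam): Tam becomes $22,900.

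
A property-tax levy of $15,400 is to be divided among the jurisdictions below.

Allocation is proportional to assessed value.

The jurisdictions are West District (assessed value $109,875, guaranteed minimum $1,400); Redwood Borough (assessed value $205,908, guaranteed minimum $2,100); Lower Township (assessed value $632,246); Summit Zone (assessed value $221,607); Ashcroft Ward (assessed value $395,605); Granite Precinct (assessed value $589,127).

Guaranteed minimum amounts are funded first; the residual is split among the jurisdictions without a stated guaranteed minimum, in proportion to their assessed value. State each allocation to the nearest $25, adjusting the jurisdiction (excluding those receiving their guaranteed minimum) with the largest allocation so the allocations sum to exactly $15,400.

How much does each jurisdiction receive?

West District: $1,400 · Redwood Borough: $2,100 · Lower Township: $4,100 · Summit Zone: $1,425 · Ashcroft Ward: $2,550 · Granite Precinct: $3,825

Minimums first: West District $1,400; Redwood Borough $2,100. Residual $11,900.
Residual split over remaining assessed value 1,838,585: Lower Township 4,092.13 → $4,100; Summit Zone 1,434.32 → $1,425; Ashcroft Ward 2,560.50 → $2,550; Granite Precinct 3,813.05 → $3,825.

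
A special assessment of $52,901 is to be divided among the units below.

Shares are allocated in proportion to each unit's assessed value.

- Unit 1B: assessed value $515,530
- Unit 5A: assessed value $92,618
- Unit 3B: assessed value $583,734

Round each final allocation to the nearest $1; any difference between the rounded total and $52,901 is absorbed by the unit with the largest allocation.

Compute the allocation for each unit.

Unit 1B: $22,882; Unit 5A: $4,111; Unit 3B: $25,908

Total assessed value = 1,191,882.
Raw shares: Unit 1B 515,530/1,191,882 × $52,901 = 22,881.504; Unit 5A 92,618/1,191,882 × $52,901 = 4,110.80; Unit 3B 583,734/1,191,882 × $52,901 = 25,908.70.
At nearest $1: Unit 1B $22,882; Unit 5A $4,111; Unit 3B $25,909. Sum = $52,902.
Difference $52,901 − $52,902 = −$1 applied to largest allocation (Unit 3B): Unit 3B becomes $25,908.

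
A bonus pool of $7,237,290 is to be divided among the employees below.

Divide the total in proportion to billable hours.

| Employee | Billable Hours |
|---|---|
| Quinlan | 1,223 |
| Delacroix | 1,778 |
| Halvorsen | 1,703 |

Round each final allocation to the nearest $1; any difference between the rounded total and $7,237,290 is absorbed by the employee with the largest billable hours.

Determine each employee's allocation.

Quinlan: $1,881,634 · Delacroix: $2,735,523 · Halvorsen: $2,620,133

Combined billable hours = 1,223 + 1,778 + 1,703 = 4,704.
Unrounded shares: Quinlan 1,881,633.86; Delacroix 2,735,523.30; Halvorsen 2,620,132.84.
At nearest $1: Quinlan $1,881,634; Delacroix $2,735,523; Halvorsen $2,620,133. Sum = $7,237,290.
Rounded total matches; no reconciliation needed.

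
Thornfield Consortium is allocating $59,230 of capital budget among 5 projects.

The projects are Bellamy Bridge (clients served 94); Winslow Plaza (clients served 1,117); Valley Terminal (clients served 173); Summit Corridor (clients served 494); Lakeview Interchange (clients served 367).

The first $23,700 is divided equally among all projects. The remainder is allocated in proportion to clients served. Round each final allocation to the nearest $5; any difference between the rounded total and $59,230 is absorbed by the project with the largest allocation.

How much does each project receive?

First tranche $23,700 split equally: $4,740 each.
Remainder $35,530 by clients served (total 2,245): Bellamy Bridge 1,487.67 → $1,490; Winslow Plaza 17,677.96 → $17,680; Valley Terminal 2,737.95 → $2,740; Summit Corridor 7,818.18 → $7,820; Lakeview Interchange 5,808.24 → $5,810.
Rounding difference −$10 on remainder applied to Winslow Plaza.
Totals: Bellamy Bridge $4,740 + $1,490 = $6,230; Winslow Plaza $4,740 + $17,670 = $22,410; Valley Terminal $4,740 + $2,740 = $7,480; Summit Corridor $4,740 + $7,820 = $12,560; Lakeview Interchange $4,740 + $5,810 = $10,550.

Bellamy Bridge: $6,230 | Winslow Plaza: $22,410 | Valley Terminal: $7,480 | Summit Corridor: $12,560 | Lakeview Interchange: $10,550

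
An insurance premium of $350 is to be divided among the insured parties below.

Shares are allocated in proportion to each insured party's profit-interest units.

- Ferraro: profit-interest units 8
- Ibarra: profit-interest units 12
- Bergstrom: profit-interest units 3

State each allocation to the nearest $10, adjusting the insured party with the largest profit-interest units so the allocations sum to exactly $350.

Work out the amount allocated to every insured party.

Ferraro: $120; Ibarra: $180; Bergstrom: $50

Profit-interest units total: 8 + 12 + 3 = 23.
Raw shares: Ferraro 121.74; Ibarra 182.61; Bergstrom 45.65.
After rounding ($10): Ferraro $120; Ibarra $180; Bergstrom $50. Sum = $350.
Sum already equals the total — no adjustment.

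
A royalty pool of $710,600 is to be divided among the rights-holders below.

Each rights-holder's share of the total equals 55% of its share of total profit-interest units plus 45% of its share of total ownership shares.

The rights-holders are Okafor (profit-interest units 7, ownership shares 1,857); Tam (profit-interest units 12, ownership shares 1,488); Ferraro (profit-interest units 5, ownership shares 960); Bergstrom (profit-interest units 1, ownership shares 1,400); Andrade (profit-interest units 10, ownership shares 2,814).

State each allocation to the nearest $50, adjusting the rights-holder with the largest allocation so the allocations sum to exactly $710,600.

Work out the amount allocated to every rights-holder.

Profit-interest units total 35; ownership shares total 8,519.
Combined weights (55% profit-interest units + 45% ownership shares): Okafor 0.2081; Tam 0.2672; Ferraro 0.1293; Bergstrom 0.0897; Andrade 0.3058.
Proportional shares: Okafor 147,870.53; Tam 189,852.57; Ferraro 91,867.51; Bergstrom 63,717.11; Andrade 217,292.29.
After rounding ($50): Okafor $147,850; Tam $189,850; Ferraro $91,850; Bergstrom $63,700; Andrade $217,300. Sum = $710,550.
Difference $710,600 − $710,550 = +$50 applied to largest allocation (Andrade): Andrade becomes $217,350.

Okafor: $147,850 | Tam: $189,850 | Ferraro: $91,850 | Bergstrom: $63,700 | Andrade: $217,350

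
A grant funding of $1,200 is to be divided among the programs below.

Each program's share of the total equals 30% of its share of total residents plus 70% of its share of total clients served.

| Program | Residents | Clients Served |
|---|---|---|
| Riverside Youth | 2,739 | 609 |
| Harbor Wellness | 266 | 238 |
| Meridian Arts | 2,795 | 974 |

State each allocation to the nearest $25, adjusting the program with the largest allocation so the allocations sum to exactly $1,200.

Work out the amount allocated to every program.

Residents total 5,800; clients served total 1,821.
Blended shares (30% residents + 70% clients served): Riverside Youth 0.3758; Harbor Wellness 0.1052; Meridian Arts 0.5190.
Pro-rata amounts: Riverside Youth 450.93; Harbor Wellness 126.30; Meridian Arts 622.77.
At nearest $25: Riverside Youth $450; Harbor Wellness $125; Meridian Arts $625. Sum = $1,200.
Sum already equals the total — no adjustment.

Riverside Youth: $450 · Harbor Wellness: $125 · Meridian Arts: $625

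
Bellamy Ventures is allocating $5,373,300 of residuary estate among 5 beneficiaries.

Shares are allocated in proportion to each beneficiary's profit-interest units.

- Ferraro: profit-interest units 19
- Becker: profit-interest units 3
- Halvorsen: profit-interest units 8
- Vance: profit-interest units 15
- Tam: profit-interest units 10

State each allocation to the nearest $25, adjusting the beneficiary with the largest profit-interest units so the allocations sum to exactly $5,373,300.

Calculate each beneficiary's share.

Combined profit-interest units = 55.
Raw shares: Ferraro 19/55 × $5,373,300 = 1,856,230.91; Becker 3/55 × $5,373,300 = 293,089.09; Halvorsen 8/55 × $5,373,300 = 781,570.91; Vance 15/55 × $5,373,300 = 1,465,445.45; Tam 10/55 × $5,373,300 = 976,963.64.
Rounded to nearest $25: Ferraro $1,856,225; Becker $293,100; Halvorsen $781,575; Vance $1,465,450; Tam $976,975. Sum = $5,373,325.
Difference $5,373,300 − $5,373,325 = −$25 applied to largest profit-interest units (Ferraro): Ferraro becomes $1,856,200.

Ferraro: $1,856,200 | Becker: $293,100 | Halvorsen: $781,575 | Vance: $1,465,450 | Tam: $976,975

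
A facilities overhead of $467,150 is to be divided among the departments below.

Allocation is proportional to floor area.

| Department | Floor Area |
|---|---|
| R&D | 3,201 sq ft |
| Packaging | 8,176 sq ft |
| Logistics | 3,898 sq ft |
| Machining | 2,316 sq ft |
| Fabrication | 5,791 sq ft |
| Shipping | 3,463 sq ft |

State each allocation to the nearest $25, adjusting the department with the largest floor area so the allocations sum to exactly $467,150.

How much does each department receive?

R&D: $55,700; Packaging: $142,300; Logistics: $67,825; Machining: $40,300; Fabrication: $100,775; Shipping: $60,250

Sum of floor area: 26,845.
Proportional shares: R&D 3,201/26,845 × $467,150 = 55,703.00; Packaging 8,176/26,845 × $467,150 = 142,276.71; Logistics 3,898/26,845 × $467,150 = 67,832.02; Machining 2,316/26,845 × $467,150 = 40,302.45; Fabrication 5,791/26,845 × $467,150 = 100,773.54; Shipping 3,463/26,845 × $467,150 = 60,262.26.
Rounded to nearest $25: R&D $55,700; Packaging $142,275; Logistics $67,825; Machining $40,300; Fabrication $100,775; Shipping $60,250. Sum = $467,125.
Difference $467,150 − $467,125 = +$25 applied to largest floor area (Packaging): Packaging becomes $142,300.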